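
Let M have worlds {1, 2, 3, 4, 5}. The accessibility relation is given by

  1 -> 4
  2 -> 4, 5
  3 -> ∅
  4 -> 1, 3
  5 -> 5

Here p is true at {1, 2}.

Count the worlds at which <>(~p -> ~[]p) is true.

1: successors {4}; ~p -> ~[]p there: 4:T. ✓
2: successors {4, 5}; ~p -> ~[]p there: 4:T, 5:T. ✓
3: no successors, so <>(~p -> ~[]p) fails. ✗
4: successors {1, 3}; ~p -> ~[]p there: 1:T, 3:F. ✓
5: successors {5}; ~p -> ~[]p there: 5:T. ✓
Satisfying worlds: {1, 2, 4, 5}.

4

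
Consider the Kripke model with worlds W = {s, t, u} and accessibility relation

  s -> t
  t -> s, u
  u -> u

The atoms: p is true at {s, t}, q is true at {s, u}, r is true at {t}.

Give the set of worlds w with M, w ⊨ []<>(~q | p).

{s}

s: successors {t}; <>(~q | p) there: t:T. ✓
t: successors {s, u}; <>(~q | p) there: s:T, u:F. ✗
u: successors {u}; <>(~q | p) there: u:F. ✗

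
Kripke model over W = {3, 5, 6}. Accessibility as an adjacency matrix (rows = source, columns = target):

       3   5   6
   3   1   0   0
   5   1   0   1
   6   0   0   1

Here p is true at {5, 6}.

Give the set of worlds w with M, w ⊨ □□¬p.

{3}

3: successors {3}; □¬p there: 3:T. ✓
5: successors {3, 6}; □¬p there: 3:T, 6:F. ✗
6: successors {6}; □¬p there: 6:F. ✗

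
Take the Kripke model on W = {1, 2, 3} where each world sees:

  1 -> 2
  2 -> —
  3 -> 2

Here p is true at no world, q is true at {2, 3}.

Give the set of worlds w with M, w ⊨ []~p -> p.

∅

1: []~p is T, p is F. ✗
2: []~p is T, p is F. ✗
3: []~p is T, p is F. ✗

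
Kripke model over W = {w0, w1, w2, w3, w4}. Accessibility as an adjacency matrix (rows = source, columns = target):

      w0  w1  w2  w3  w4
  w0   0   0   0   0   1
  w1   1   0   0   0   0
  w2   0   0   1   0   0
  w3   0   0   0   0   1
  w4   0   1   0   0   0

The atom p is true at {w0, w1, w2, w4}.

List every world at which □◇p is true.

w0: successors {w4}; ◇p there: w4:T. ✓
w1: successors {w0}; ◇p there: w0:T. ✓
w2: successors {w2}; ◇p there: w2:T. ✓
w3: successors {w4}; ◇p there: w4:T. ✓
w4: successors {w1}; ◇p there: w1:T. ✓

{w0, w1, w2, w3, w4}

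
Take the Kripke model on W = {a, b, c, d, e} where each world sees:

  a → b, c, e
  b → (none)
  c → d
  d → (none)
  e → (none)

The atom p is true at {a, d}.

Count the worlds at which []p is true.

4

a: successors {b, c, e}; p there: b:F, c:F, e:F. ✗
b: no successors, so []p holds vacuously. ✓
c: successors {d}; p there: d:T. ✓
d: no successors, so []p holds vacuously. ✓
e: no successors, so []p holds vacuously. ✓
Satisfying worlds: {b, c, d, e}.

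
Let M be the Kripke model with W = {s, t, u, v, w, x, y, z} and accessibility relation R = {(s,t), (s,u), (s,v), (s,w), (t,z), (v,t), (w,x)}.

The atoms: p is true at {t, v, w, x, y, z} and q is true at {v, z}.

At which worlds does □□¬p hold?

s: successors {t, u, v, w}; □¬p there: t:F, u:T, v:F, w:F. ✗
t: successors {z}; □¬p there: z:T. ✓
u: no successors, so □□¬p holds vacuously. ✓
v: successors {t}; □¬p there: t:F. ✗
w: successors {x}; □¬p there: x:T. ✓
x: no successors, so □□¬p holds vacuously. ✓
y: no successors, so □□¬p holds vacuously. ✓
z: no successors, so □□¬p holds vacuously. ✓

{t, u, w, x, y, z}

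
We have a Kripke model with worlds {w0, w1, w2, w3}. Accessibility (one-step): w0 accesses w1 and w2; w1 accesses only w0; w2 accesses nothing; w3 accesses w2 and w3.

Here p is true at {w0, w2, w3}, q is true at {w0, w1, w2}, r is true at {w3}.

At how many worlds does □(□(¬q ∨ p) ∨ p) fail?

w0: successors {w1, w2}; □(¬q ∨ p) ∨ p there: w1:T, w2:T. ✓
w1: successors {w0}; □(¬q ∨ p) ∨ p there: w0:T. ✓
w2: no successors, so □(□(¬q ∨ p) ∨ p) holds vacuously. ✓
w3: successors {w2, w3}; □(¬q ∨ p) ∨ p there: w2:T, w3:T. ✓
Satisfying worlds: {w0, w1, w2, w3}.
So □(□(¬q ∨ p) ∨ p) fails at the other 0 worlds.

0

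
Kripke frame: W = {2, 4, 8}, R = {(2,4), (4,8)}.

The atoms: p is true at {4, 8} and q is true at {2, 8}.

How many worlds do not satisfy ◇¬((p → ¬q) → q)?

2: successors {4}; ¬((p → ¬q) → q) there: 4:T. ✓
4: successors {8}; ¬((p → ¬q) → q) there: 8:F. ✗
8: no successors, so ◇¬((p → ¬q) → q) fails. ✗
Satisfying worlds: {2}.
So ◇¬((p → ¬q) → q) fails at the other 2 worlds.

2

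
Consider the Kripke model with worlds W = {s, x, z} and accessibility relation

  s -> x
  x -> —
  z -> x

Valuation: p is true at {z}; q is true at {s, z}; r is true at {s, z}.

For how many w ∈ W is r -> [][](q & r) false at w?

0

s: r is T, [][](q & r) is T. ✓
x: r is F, [][](q & r) is T. ✓
z: r is T, [][](q & r) is T. ✓
Satisfying worlds: {s, x, z}.
So r -> [][](q & r) fails at the other 0 worlds.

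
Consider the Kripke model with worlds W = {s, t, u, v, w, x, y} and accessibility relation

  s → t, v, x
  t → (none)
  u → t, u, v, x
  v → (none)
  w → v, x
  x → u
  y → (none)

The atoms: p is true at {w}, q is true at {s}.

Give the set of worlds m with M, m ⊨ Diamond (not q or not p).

{s, u, w, x}

s: successors {t, v, x}; not q or not p there: t:T, v:T, x:T. ✓
t: no successors, so Diamond (not q or not p) fails. ✗
u: successors {t, u, v, x}; not q or not p there: t:T, u:T, v:T, x:T. ✓
v: no successors, so Diamond (not q or not p) fails. ✗
w: successors {v, x}; not q or not p there: v:T, x:T. ✓
x: successors {u}; not q or not p there: u:T. ✓
y: no successors, so Diamond (not q or not p) fails. ✗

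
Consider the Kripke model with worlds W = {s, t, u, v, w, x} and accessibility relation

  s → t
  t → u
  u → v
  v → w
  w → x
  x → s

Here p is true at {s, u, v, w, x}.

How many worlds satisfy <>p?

s: successors {t}; p there: t:F. ✗
t: successors {u}; p there: u:T. ✓
u: successors {v}; p there: v:T. ✓
v: successors {w}; p there: w:T. ✓
w: successors {x}; p there: x:T. ✓
x: successors {s}; p there: s:T. ✓
Satisfying worlds: {t, u, v, w, x}.

5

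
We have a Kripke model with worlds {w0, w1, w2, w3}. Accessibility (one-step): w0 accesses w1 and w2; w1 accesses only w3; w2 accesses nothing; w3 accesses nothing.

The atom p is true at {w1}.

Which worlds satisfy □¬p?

w0: successors {w1, w2}; ¬p there: w1:F, w2:T. ✗
w1: successors {w3}; ¬p there: w3:T. ✓
w2: no successors, so □¬p holds vacuously. ✓
w3: no successors, so □¬p holds vacuously. ✓

{w1, w2, w3}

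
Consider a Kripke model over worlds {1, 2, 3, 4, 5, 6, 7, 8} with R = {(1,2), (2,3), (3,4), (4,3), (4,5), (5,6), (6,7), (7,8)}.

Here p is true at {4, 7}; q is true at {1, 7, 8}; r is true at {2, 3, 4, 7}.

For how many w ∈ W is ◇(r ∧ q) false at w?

7

1: successors {2}; r ∧ q there: 2:F. ✗
2: successors {3}; r ∧ q there: 3:F. ✗
3: successors {4}; r ∧ q there: 4:F. ✗
4: successors {3, 5}; r ∧ q there: 3:F, 5:F. ✗
5: successors {6}; r ∧ q there: 6:F. ✗
6: successors {7}; r ∧ q there: 7:T. ✓
7: successors {8}; r ∧ q there: 8:F. ✗
8: no successors, so ◇(r ∧ q) fails. ✗
Satisfying worlds: {6}.
So ◇(r ∧ q) fails at the other 7 worlds.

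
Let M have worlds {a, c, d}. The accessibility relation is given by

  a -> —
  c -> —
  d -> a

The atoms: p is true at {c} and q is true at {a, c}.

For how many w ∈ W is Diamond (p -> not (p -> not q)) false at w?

2

a: no successors, so Diamond (p -> not (p -> not q)) fails. ✗
c: no successors, so Diamond (p -> not (p -> not q)) fails. ✗
d: successors {a}; p -> not (p -> not q) there: a:T. ✓
Satisfying worlds: {d}.
So Diamond (p -> not (p -> not q)) fails at the other 2 worlds.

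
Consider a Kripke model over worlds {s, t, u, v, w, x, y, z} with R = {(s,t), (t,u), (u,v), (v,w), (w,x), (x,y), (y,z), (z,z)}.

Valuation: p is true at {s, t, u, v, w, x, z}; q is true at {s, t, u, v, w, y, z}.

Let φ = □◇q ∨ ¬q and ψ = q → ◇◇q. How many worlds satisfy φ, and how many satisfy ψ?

For □◇q ∨ ¬q:
s: □◇q is T, ¬q is F. ✓
t: □◇q is T, ¬q is F. ✓
u: □◇q is T, ¬q is F. ✓
v: □◇q is F, ¬q is F. ✗
w: □◇q is T, ¬q is F. ✓
x: □◇q is T, ¬q is T. ✓
y: □◇q is T, ¬q is F. ✓
z: □◇q is T, ¬q is F. ✓
— 7 worlds.
For q → ◇◇q:
s: q is T, ◇◇q is T. ✓
t: q is T, ◇◇q is T. ✓
u: q is T, ◇◇q is T. ✓
v: q is T, ◇◇q is F. ✗
w: q is T, ◇◇q is T. ✓
x: q is F, ◇◇q is T. ✓
y: q is T, ◇◇q is T. ✓
z: q is T, ◇◇q is T. ✓
— 7 worlds.

7 and 7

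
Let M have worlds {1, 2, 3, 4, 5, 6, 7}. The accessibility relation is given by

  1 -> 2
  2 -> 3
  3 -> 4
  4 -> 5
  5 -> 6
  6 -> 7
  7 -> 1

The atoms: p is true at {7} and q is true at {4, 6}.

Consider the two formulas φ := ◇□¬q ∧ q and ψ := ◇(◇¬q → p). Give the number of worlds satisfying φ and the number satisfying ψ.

For ◇□¬q ∧ q:
1: ◇□¬q is T, q is F. ✗
2: ◇□¬q is F, q is F. ✗
3: ◇□¬q is T, q is F. ✗
4: ◇□¬q is F, q is T. ✗
5: ◇□¬q is T, q is F. ✗
6: ◇□¬q is T, q is T. ✓
7: ◇□¬q is T, q is F. ✗
— 1 world.
For ◇(◇¬q → p):
1: successors {2}; ◇¬q → p there: 2:F. ✗
2: successors {3}; ◇¬q → p there: 3:T. ✓
3: successors {4}; ◇¬q → p there: 4:F. ✗
4: successors {5}; ◇¬q → p there: 5:T. ✓
5: successors {6}; ◇¬q → p there: 6:F. ✗
6: successors {7}; ◇¬q → p there: 7:T. ✓
7: successors {1}; ◇¬q → p there: 1:F. ✗
— 3 worlds.

1 and 3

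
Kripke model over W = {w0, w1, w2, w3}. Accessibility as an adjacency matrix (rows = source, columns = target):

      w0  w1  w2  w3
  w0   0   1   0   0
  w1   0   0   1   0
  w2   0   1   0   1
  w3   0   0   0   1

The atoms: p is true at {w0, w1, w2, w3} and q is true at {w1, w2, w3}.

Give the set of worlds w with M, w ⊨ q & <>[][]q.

{w1, w2, w3}

w0: q is F, <>[][]q is T. ✗
w1: q is T, <>[][]q is T. ✓
w2: q is T, <>[][]q is T. ✓
w3: q is T, <>[][]q is T. ✓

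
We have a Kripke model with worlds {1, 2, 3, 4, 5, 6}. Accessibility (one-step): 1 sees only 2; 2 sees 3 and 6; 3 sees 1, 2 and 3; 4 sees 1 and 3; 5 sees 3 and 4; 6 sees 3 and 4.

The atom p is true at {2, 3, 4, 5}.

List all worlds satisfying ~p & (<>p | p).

{1, 6}

1: ~p is T, <>p | p is T. ✓
2: ~p is F, <>p | p is T. ✗
3: ~p is F, <>p | p is T. ✗
4: ~p is F, <>p | p is T. ✗
5: ~p is F, <>p | p is T. ✗
6: ~p is T, <>p | p is T. ✓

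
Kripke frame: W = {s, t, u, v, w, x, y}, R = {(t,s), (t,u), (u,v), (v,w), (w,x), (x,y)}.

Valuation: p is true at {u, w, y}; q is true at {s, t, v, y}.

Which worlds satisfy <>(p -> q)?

{t, u, w, x}

s: no successors, so <>(p -> q) fails. ✗
t: successors {s, u}; p -> q there: s:T, u:F. ✓
u: successors {v}; p -> q there: v:T. ✓
v: successors {w}; p -> q there: w:F. ✗
w: successors {x}; p -> q there: x:T. ✓
x: successors {y}; p -> q there: y:T. ✓
y: no successors, so <>(p -> q) fails. ✗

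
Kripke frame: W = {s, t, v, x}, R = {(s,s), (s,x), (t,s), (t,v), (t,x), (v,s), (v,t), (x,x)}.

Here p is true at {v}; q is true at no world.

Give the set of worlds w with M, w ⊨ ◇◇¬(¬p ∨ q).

{v}

s: successors {s, x}; ◇¬(¬p ∨ q) there: s:F, x:F. ✗
t: successors {s, v, x}; ◇¬(¬p ∨ q) there: s:F, v:F, x:F. ✗
v: successors {s, t}; ◇¬(¬p ∨ q) there: s:F, t:T. ✓
x: successors {x}; ◇¬(¬p ∨ q) there: x:F. ✗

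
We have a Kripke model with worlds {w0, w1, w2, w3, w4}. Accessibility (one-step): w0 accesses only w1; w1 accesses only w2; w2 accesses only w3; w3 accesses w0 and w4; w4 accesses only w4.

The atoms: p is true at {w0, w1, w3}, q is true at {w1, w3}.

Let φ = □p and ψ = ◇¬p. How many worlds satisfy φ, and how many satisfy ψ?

2 and 3

For □p:
w0: successors {w1}; p there: w1:T. ✓
w1: successors {w2}; p there: w2:F. ✗
w2: successors {w3}; p there: w3:T. ✓
w3: successors {w0, w4}; p there: w0:T, w4:F. ✗
w4: successors {w4}; p there: w4:F. ✗
— 2 worlds.
For ◇¬p:
w0: successors {w1}; ¬p there: w1:F. ✗
w1: successors {w2}; ¬p there: w2:T. ✓
w2: successors {w3}; ¬p there: w3:F. ✗
w3: successors {w0, w4}; ¬p there: w0:F, w4:T. ✓
w4: successors {w4}; ¬p there: w4:T. ✓
— 3 worlds.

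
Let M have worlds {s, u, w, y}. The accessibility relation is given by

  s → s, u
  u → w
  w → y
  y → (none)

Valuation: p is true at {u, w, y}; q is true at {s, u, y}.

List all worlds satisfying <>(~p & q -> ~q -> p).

s: successors {s, u}; ~p & q -> ~q -> p there: s:T, u:T. ✓
u: successors {w}; ~p & q -> ~q -> p there: w:T. ✓
w: successors {y}; ~p & q -> ~q -> p there: y:T. ✓
y: no successors, so <>(~p & q -> ~q -> p) fails. ✗

{s, u, w}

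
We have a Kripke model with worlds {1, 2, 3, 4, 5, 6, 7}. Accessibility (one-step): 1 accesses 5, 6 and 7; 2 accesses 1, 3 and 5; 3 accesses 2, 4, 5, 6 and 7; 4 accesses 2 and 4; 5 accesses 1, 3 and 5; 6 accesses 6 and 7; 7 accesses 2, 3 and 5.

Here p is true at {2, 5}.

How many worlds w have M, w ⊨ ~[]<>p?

1: []<>p is F. ✓
2: []<>p is T. ✗
3: []<>p is F. ✓
4: []<>p is T. ✗
5: []<>p is T. ✗
6: []<>p is F. ✓
7: []<>p is T. ✗
Satisfying worlds: {1, 3, 6}.

3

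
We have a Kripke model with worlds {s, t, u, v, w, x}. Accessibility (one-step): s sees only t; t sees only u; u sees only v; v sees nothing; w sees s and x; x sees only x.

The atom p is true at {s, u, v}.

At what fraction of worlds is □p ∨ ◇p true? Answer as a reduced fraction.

s: □p is F, ◇p is F. ✗
t: □p is T, ◇p is T. ✓
u: □p is T, ◇p is T. ✓
v: □p is T, ◇p is F. ✓
w: □p is F, ◇p is T. ✓
x: □p is F, ◇p is F. ✗
That's 4 of 6 worlds, so 4/6 = 2/3.

2/3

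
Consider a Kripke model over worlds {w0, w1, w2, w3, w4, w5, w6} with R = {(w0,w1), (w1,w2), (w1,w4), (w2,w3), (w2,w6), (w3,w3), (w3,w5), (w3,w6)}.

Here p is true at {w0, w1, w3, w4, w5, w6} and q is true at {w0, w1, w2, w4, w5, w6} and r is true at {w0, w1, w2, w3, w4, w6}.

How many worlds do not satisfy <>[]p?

w0: successors {w1}; []p there: w1:F. ✗
w1: successors {w2, w4}; []p there: w2:T, w4:T. ✓
w2: successors {w3, w6}; []p there: w3:T, w6:T. ✓
w3: successors {w3, w5, w6}; []p there: w3:T, w5:T, w6:T. ✓
w4: no successors, so <>[]p fails. ✗
w5: no successors, so <>[]p fails. ✗
w6: no successors, so <>[]p fails. ✗
Satisfying worlds: {w1, w2, w3}.
So <>[]p fails at the other 4 worlds.

4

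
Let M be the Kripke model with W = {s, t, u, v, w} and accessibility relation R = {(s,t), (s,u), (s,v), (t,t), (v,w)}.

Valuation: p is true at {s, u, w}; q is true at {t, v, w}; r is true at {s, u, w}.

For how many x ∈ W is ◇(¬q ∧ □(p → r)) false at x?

s: successors {t, u, v}; ¬q ∧ □(p → r) there: t:F, u:T, v:F. ✓
t: successors {t}; ¬q ∧ □(p → r) there: t:F. ✗
u: no successors, so ◇(¬q ∧ □(p → r)) fails. ✗
v: successors {w}; ¬q ∧ □(p → r) there: w:F. ✗
w: no successors, so ◇(¬q ∧ □(p → r)) fails. ✗
Satisfying worlds: {s}.
So ◇(¬q ∧ □(p → r)) fails at the other 4 worlds.

4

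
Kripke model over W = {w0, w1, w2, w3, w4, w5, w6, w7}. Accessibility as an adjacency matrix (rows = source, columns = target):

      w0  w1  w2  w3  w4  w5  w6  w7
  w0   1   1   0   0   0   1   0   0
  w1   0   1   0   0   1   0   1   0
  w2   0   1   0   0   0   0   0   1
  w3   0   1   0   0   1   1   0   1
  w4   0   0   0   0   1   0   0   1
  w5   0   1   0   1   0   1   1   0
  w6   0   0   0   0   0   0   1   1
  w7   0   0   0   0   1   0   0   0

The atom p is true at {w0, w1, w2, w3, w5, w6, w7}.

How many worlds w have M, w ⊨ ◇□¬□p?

6

w0: successors {w0, w1, w5}; □¬□p there: w0:F, w1:F, w5:F. ✗
w1: successors {w1, w4, w6}; □¬□p there: w1:F, w4:T, w6:F. ✓
w2: successors {w1, w7}; □¬□p there: w1:F, w7:T. ✓
w3: successors {w1, w4, w5, w7}; □¬□p there: w1:F, w4:T, w5:F, w7:T. ✓
w4: successors {w4, w7}; □¬□p there: w4:T, w7:T. ✓
w5: successors {w1, w3, w5, w6}; □¬□p there: w1:F, w3:F, w5:F, w6:F. ✗
w6: successors {w6, w7}; □¬□p there: w6:F, w7:T. ✓
w7: successors {w4}; □¬□p there: w4:T. ✓
Satisfying worlds: {w1, w2, w3, w4, w6, w7}.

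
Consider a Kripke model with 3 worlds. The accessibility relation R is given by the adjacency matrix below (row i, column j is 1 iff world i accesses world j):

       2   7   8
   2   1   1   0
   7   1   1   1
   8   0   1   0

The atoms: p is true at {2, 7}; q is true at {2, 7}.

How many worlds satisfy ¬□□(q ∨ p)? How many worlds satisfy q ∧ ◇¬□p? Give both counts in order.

For ¬□□(q ∨ p):
2: □□(q ∨ p) is F. ✓
7: □□(q ∨ p) is F. ✓
8: □□(q ∨ p) is F. ✓
— 3 worlds.
For q ∧ ◇¬□p:
2: q is T, ◇¬□p is T. ✓
7: q is T, ◇¬□p is T. ✓
8: q is F, ◇¬□p is T. ✗
— 2 worlds.

3 and 2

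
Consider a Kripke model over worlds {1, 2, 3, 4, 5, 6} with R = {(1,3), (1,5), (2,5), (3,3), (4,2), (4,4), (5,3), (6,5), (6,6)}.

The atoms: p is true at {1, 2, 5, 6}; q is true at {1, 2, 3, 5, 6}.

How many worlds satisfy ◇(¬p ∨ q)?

1: successors {3, 5}; ¬p ∨ q there: 3:T, 5:T. ✓
2: successors {5}; ¬p ∨ q there: 5:T. ✓
3: successors {3}; ¬p ∨ q there: 3:T. ✓
4: successors {2, 4}; ¬p ∨ q there: 2:T, 4:T. ✓
5: successors {3}; ¬p ∨ q there: 3:T. ✓
6: successors {5, 6}; ¬p ∨ q there: 5:T, 6:T. ✓
Satisfying worlds: {1, 2, 3, 4, 5, 6}.

6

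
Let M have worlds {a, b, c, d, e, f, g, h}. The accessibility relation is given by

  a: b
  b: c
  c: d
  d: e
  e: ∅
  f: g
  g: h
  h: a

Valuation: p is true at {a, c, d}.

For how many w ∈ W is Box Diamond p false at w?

a: successors {b}; Diamond p there: b:T. ✓
b: successors {c}; Diamond p there: c:T. ✓
c: successors {d}; Diamond p there: d:F. ✗
d: successors {e}; Diamond p there: e:F. ✗
e: no successors, so Box Diamond p holds vacuously. ✓
f: successors {g}; Diamond p there: g:F. ✗
g: successors {h}; Diamond p there: h:T. ✓
h: successors {a}; Diamond p there: a:F. ✗
Satisfying worlds: {a, b, e, g}.
So Box Diamond p fails at the other 4 worlds.

4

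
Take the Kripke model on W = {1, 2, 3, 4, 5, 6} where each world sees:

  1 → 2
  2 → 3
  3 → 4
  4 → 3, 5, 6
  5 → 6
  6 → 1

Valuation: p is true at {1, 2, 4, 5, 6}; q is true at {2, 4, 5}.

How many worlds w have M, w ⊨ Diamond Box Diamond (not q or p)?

6

1: successors {2}; Box Diamond (not q or p) there: 2:T. ✓
2: successors {3}; Box Diamond (not q or p) there: 3:T. ✓
3: successors {4}; Box Diamond (not q or p) there: 4:T. ✓
4: successors {3, 5, 6}; Box Diamond (not q or p) there: 3:T, 5:T, 6:T. ✓
5: successors {6}; Box Diamond (not q or p) there: 6:T. ✓
6: successors {1}; Box Diamond (not q or p) there: 1:T. ✓
Satisfying worlds: {1, 2, 3, 4, 5, 6}.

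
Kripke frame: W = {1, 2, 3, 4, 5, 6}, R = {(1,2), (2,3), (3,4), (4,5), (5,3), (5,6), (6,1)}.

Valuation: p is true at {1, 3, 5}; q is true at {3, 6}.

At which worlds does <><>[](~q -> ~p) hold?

1: successors {2}; <>[](~q -> ~p) there: 2:T. ✓
2: successors {3}; <>[](~q -> ~p) there: 3:F. ✗
3: successors {4}; <>[](~q -> ~p) there: 4:T. ✓
4: successors {5}; <>[](~q -> ~p) there: 5:T. ✓
5: successors {3, 6}; <>[](~q -> ~p) there: 3:F, 6:T. ✓
6: successors {1}; <>[](~q -> ~p) there: 1:T. ✓

{1, 3, 4, 5, 6}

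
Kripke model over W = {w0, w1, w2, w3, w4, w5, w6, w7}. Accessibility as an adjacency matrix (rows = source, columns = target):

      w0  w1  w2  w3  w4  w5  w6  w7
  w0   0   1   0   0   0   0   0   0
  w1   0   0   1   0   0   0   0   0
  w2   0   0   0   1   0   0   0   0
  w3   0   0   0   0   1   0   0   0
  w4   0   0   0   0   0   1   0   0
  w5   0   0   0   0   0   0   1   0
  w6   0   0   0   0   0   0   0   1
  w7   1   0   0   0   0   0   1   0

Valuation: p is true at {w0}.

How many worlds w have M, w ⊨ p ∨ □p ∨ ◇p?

2

w0: p is T, □p ∨ ◇p is F. ✓
w1: p is F, □p ∨ ◇p is F. ✗
w2: p is F, □p ∨ ◇p is F. ✗
w3: p is F, □p ∨ ◇p is F. ✗
w4: p is F, □p ∨ ◇p is F. ✗
w5: p is F, □p ∨ ◇p is F. ✗
w6: p is F, □p ∨ ◇p is F. ✗
w7: p is F, □p ∨ ◇p is T. ✓
Satisfying worlds: {w0, w7}.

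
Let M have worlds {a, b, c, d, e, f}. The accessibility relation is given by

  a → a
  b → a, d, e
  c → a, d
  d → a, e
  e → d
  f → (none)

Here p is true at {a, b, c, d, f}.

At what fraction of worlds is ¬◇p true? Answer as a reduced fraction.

a: ◇p is T. ✗
b: ◇p is T. ✗
c: ◇p is T. ✗
d: ◇p is T. ✗
e: ◇p is T. ✗
f: ◇p is F. ✓
That's 1 of 6 worlds, so 1/6.

1/6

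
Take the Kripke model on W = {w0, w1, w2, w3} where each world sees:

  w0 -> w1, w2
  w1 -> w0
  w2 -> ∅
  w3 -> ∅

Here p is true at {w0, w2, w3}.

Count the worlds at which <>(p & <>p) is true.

1

w0: successors {w1, w2}; p & <>p there: w1:F, w2:F. ✗
w1: successors {w0}; p & <>p there: w0:T. ✓
w2: no successors, so <>(p & <>p) fails. ✗
w3: no successors, so <>(p & <>p) fails. ✗
Satisfying worlds: {w1}.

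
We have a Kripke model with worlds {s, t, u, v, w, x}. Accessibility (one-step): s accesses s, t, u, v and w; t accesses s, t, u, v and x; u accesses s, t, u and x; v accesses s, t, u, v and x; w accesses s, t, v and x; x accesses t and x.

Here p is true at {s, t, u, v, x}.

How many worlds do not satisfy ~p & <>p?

s: ~p is F, <>p is T. ✗
t: ~p is F, <>p is T. ✗
u: ~p is F, <>p is T. ✗
v: ~p is F, <>p is T. ✗
w: ~p is T, <>p is T. ✓
x: ~p is F, <>p is T. ✗
Satisfying worlds: {w}.
So ~p & <>p fails at the other 5 worlds.

5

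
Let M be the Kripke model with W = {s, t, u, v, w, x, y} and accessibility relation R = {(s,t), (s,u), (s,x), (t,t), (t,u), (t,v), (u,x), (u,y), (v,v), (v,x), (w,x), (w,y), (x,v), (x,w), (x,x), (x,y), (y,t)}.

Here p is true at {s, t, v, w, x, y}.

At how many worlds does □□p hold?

s: successors {t, u, x}; □p there: t:F, u:T, x:T. ✗
t: successors {t, u, v}; □p there: t:F, u:T, v:T. ✗
u: successors {x, y}; □p there: x:T, y:T. ✓
v: successors {v, x}; □p there: v:T, x:T. ✓
w: successors {x, y}; □p there: x:T, y:T. ✓
x: successors {v, w, x, y}; □p there: v:T, w:T, x:T, y:T. ✓
y: successors {t}; □p there: t:F. ✗
Satisfying worlds: {u, v, w, x}.

4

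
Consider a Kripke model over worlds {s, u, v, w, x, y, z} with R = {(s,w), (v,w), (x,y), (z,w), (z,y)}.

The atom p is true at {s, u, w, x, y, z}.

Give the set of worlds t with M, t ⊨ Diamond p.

s: successors {w}; p there: w:T. ✓
u: no successors, so Diamond p fails. ✗
v: successors {w}; p there: w:T. ✓
w: no successors, so Diamond p fails. ✗
x: successors {y}; p there: y:T. ✓
y: no successors, so Diamond p fails. ✗
z: successors {w, y}; p there: w:T, y:T. ✓

{s, v, x, z}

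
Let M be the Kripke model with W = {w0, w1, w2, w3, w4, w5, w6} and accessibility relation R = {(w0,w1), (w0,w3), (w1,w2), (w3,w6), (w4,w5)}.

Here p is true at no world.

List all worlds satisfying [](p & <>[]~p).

w0: successors {w1, w3}; p & <>[]~p there: w1:F, w3:F. ✗
w1: successors {w2}; p & <>[]~p there: w2:F. ✗
w2: no successors, so [](p & <>[]~p) holds vacuously. ✓
w3: successors {w6}; p & <>[]~p there: w6:F. ✗
w4: successors {w5}; p & <>[]~p there: w5:F. ✗
w5: no successors, so [](p & <>[]~p) holds vacuously. ✓
w6: no successors, so [](p & <>[]~p) holds vacuously. ✓

{w2, w5, w6}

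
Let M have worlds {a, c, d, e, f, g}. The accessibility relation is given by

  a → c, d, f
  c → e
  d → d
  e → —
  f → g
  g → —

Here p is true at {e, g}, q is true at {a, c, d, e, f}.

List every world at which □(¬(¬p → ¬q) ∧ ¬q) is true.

a: successors {c, d, f}; ¬(¬p → ¬q) ∧ ¬q there: c:F, d:F, f:F. ✗
c: successors {e}; ¬(¬p → ¬q) ∧ ¬q there: e:F. ✗
d: successors {d}; ¬(¬p → ¬q) ∧ ¬q there: d:F. ✗
e: no successors, so □(¬(¬p → ¬q) ∧ ¬q) holds vacuously. ✓
f: successors {g}; ¬(¬p → ¬q) ∧ ¬q there: g:F. ✗
g: no successors, so □(¬(¬p → ¬q) ∧ ¬q) holds vacuously. ✓

{e, g}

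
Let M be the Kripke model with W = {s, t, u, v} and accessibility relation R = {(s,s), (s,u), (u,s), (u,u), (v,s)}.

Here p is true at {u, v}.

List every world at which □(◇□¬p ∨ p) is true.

s: successors {s, u}; ◇□¬p ∨ p there: s:F, u:T. ✗
t: no successors, so □(◇□¬p ∨ p) holds vacuously. ✓
u: successors {s, u}; ◇□¬p ∨ p there: s:F, u:T. ✗
v: successors {s}; ◇□¬p ∨ p there: s:F. ✗

{t}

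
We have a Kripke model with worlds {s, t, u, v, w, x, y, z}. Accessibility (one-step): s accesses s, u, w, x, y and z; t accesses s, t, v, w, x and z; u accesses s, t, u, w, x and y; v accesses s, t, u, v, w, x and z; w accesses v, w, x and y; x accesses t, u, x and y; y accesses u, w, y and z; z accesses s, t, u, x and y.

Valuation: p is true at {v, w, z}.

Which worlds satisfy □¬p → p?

{s, t, u, v, w, y, z}

s: □¬p is F, p is F. ✓
t: □¬p is F, p is F. ✓
u: □¬p is F, p is F. ✓
v: □¬p is F, p is T. ✓
w: □¬p is F, p is T. ✓
x: □¬p is T, p is F. ✗
y: □¬p is F, p is F. ✓
z: □¬p is T, p is T. ✓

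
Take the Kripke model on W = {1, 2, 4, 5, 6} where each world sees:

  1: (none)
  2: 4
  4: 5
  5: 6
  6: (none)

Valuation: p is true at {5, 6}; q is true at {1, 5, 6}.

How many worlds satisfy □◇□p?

1: no successors, so □◇□p holds vacuously. ✓
2: successors {4}; ◇□p there: 4:T. ✓
4: successors {5}; ◇□p there: 5:T. ✓
5: successors {6}; ◇□p there: 6:F. ✗
6: no successors, so □◇□p holds vacuously. ✓
Satisfying worlds: {1, 2, 4, 6}.

4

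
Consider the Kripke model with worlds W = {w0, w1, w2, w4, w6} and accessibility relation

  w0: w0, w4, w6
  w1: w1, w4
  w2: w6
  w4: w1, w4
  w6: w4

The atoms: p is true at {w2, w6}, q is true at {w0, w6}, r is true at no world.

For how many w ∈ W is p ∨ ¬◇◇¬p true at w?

w0: p is F, ¬◇◇¬p is F. ✗
w1: p is F, ¬◇◇¬p is F. ✗
w2: p is T, ¬◇◇¬p is F. ✓
w4: p is F, ¬◇◇¬p is F. ✗
w6: p is T, ¬◇◇¬p is F. ✓
Satisfying worlds: {w2, w6}.

2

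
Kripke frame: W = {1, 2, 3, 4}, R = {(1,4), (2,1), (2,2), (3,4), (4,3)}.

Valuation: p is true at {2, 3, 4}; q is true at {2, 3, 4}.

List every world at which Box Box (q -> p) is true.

{1, 2, 3, 4}

1: successors {4}; Box (q -> p) there: 4:T. ✓
2: successors {1, 2}; Box (q -> p) there: 1:T, 2:T. ✓
3: successors {4}; Box (q -> p) there: 4:T. ✓
4: successors {3}; Box (q -> p) there: 3:T. ✓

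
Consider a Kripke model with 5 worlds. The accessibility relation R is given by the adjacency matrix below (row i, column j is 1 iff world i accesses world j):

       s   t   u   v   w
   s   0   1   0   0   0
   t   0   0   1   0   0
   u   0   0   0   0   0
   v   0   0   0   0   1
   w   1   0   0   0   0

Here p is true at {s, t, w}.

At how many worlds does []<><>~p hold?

s: successors {t}; <><>~p there: t:F. ✗
t: successors {u}; <><>~p there: u:F. ✗
u: no successors, so []<><>~p holds vacuously. ✓
v: successors {w}; <><>~p there: w:F. ✗
w: successors {s}; <><>~p there: s:T. ✓
Satisfying worlds: {u, w}.

2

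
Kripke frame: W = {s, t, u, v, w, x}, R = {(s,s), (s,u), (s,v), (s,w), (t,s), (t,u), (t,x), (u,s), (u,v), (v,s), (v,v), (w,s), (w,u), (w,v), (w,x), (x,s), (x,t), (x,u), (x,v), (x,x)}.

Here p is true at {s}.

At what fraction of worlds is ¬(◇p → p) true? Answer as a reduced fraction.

5/6

s: ◇p → p is T. ✗
t: ◇p → p is F. ✓
u: ◇p → p is F. ✓
v: ◇p → p is F. ✓
w: ◇p → p is F. ✓
x: ◇p → p is F. ✓
That's 5 of 6 worlds, so 5/6.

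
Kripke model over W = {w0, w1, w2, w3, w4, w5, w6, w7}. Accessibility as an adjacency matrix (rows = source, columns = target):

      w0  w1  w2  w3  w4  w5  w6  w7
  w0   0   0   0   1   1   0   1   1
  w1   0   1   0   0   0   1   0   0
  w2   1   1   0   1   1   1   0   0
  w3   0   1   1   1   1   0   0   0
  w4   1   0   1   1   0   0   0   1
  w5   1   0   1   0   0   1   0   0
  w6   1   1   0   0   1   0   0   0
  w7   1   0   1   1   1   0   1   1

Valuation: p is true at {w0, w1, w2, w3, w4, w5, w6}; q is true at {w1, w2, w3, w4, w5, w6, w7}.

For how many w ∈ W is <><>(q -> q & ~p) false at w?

w0: successors {w3, w4, w6, w7}; <>(q -> q & ~p) there: w3:F, w4:T, w6:T, w7:T. ✓
w1: successors {w1, w5}; <>(q -> q & ~p) there: w1:F, w5:T. ✓
w2: successors {w0, w1, w3, w4, w5}; <>(q -> q & ~p) there: w0:T, w1:F, w3:F, w4:T, w5:T. ✓
w3: successors {w1, w2, w3, w4}; <>(q -> q & ~p) there: w1:F, w2:T, w3:F, w4:T. ✓
w4: successors {w0, w2, w3, w7}; <>(q -> q & ~p) there: w0:T, w2:T, w3:F, w7:T. ✓
w5: successors {w0, w2, w5}; <>(q -> q & ~p) there: w0:T, w2:T, w5:T. ✓
w6: successors {w0, w1, w4}; <>(q -> q & ~p) there: w0:T, w1:F, w4:T. ✓
w7: successors {w0, w2, w3, w4, w6, w7}; <>(q -> q & ~p) there: w0:T, w2:T, w3:F, w4:T, w6:T, w7:T. ✓
Satisfying worlds: {w0, w1, w2, w3, w4, w5, w6, w7}.
So <><>(q -> q & ~p) fails at the other 0 worlds.

0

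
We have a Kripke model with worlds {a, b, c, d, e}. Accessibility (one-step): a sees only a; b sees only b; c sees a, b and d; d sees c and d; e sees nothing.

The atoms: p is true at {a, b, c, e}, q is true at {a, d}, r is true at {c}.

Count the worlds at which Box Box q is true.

a: successors {a}; Box q there: a:T. ✓
b: successors {b}; Box q there: b:F. ✗
c: successors {a, b, d}; Box q there: a:T, b:F, d:F. ✗
d: successors {c, d}; Box q there: c:F, d:F. ✗
e: no successors, so Box Box q holds vacuously. ✓
Satisfying worlds: {a, e}.

2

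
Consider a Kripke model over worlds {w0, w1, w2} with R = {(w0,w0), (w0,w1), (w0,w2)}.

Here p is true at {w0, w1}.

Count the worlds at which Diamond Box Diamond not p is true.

w0: successors {w0, w1, w2}; Box Diamond not p there: w0:F, w1:T, w2:T. ✓
w1: no successors, so Diamond Box Diamond not p fails. ✗
w2: no successors, so Diamond Box Diamond not p fails. ✗
Satisfying worlds: {w0}.

1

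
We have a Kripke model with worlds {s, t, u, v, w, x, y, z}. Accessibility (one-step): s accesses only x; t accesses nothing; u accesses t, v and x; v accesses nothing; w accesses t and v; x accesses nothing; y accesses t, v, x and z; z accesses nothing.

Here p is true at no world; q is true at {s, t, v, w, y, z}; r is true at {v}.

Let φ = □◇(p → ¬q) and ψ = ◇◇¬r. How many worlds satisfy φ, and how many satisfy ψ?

4 and 0

For □◇(p → ¬q):
s: successors {x}; ◇(p → ¬q) there: x:F. ✗
t: no successors, so □◇(p → ¬q) holds vacuously. ✓
u: successors {t, v, x}; ◇(p → ¬q) there: t:F, v:F, x:F. ✗
v: no successors, so □◇(p → ¬q) holds vacuously. ✓
w: successors {t, v}; ◇(p → ¬q) there: t:F, v:F. ✗
x: no successors, so □◇(p → ¬q) holds vacuously. ✓
y: successors {t, v, x, z}; ◇(p → ¬q) there: t:F, v:F, x:F, z:F. ✗
z: no successors, so □◇(p → ¬q) holds vacuously. ✓
— 4 worlds.
For ◇◇¬r:
s: successors {x}; ◇¬r there: x:F. ✗
t: no successors, so ◇◇¬r fails. ✗
u: successors {t, v, x}; ◇¬r there: t:F, v:F, x:F. ✗
v: no successors, so ◇◇¬r fails. ✗
w: successors {t, v}; ◇¬r there: t:F, v:F. ✗
x: no successors, so ◇◇¬r fails. ✗
y: successors {t, v, x, z}; ◇¬r there: t:F, v:F, x:F, z:F. ✗
z: no successors, so ◇◇¬r fails. ✗
— 0 worlds.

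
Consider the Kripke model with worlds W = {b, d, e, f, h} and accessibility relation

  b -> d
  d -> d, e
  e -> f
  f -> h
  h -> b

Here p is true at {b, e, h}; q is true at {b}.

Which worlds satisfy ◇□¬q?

b: successors {d}; □¬q there: d:T. ✓
d: successors {d, e}; □¬q there: d:T, e:T. ✓
e: successors {f}; □¬q there: f:T. ✓
f: successors {h}; □¬q there: h:F. ✗
h: successors {b}; □¬q there: b:T. ✓

{b, d, e, h}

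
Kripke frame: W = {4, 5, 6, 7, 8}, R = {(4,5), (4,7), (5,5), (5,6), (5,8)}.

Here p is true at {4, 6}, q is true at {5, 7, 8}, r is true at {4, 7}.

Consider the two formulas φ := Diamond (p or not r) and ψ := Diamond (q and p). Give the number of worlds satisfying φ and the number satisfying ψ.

For Diamond (p or not r):
4: successors {5, 7}; p or not r there: 5:T, 7:F. ✓
5: successors {5, 6, 8}; p or not r there: 5:T, 6:T, 8:T. ✓
6: no successors, so Diamond (p or not r) fails. ✗
7: no successors, so Diamond (p or not r) fails. ✗
8: no successors, so Diamond (p or not r) fails. ✗
— 2 worlds.
For Diamond (q and p):
4: successors {5, 7}; q and p there: 5:F, 7:F. ✗
5: successors {5, 6, 8}; q and p there: 5:F, 6:F, 8:F. ✗
6: no successors, so Diamond (q and p) fails. ✗
7: no successors, so Diamond (q and p) fails. ✗
8: no successors, so Diamond (q and p) fails. ✗
— 0 worlds.

2 and 0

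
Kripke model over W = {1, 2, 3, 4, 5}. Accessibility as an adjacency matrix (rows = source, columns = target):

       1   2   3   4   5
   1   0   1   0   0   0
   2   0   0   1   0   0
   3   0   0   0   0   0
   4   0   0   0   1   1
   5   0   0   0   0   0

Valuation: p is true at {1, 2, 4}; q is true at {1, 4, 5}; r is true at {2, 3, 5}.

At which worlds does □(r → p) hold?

1: successors {2}; r → p there: 2:T. ✓
2: successors {3}; r → p there: 3:F. ✗
3: no successors, so □(r → p) holds vacuously. ✓
4: successors {4, 5}; r → p there: 4:T, 5:F. ✗
5: no successors, so □(r → p) holds vacuously. ✓

{1, 3, 5}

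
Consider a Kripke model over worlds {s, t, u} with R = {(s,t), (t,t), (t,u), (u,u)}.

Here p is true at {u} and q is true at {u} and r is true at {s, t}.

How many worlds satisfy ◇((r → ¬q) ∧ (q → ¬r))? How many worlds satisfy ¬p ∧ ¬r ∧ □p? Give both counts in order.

3 and 0

For ◇((r → ¬q) ∧ (q → ¬r)):
s: successors {t}; (r → ¬q) ∧ (q → ¬r) there: t:T. ✓
t: successors {t, u}; (r → ¬q) ∧ (q → ¬r) there: t:T, u:T. ✓
u: successors {u}; (r → ¬q) ∧ (q → ¬r) there: u:T. ✓
— 3 worlds.
For ¬p ∧ ¬r ∧ □p:
s: ¬p ∧ ¬r is F, □p is F. ✗
t: ¬p ∧ ¬r is F, □p is F. ✗
u: ¬p ∧ ¬r is F, □p is T. ✗
— 0 worlds.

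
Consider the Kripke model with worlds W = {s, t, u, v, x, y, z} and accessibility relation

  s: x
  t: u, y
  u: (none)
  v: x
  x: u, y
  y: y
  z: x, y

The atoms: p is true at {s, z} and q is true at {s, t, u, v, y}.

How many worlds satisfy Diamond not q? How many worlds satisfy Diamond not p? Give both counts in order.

3 and 6

For Diamond not q:
s: successors {x}; not q there: x:T. ✓
t: successors {u, y}; not q there: u:F, y:F. ✗
u: no successors, so Diamond not q fails. ✗
v: successors {x}; not q there: x:T. ✓
x: successors {u, y}; not q there: u:F, y:F. ✗
y: successors {y}; not q there: y:F. ✗
z: successors {x, y}; not q there: x:T, y:F. ✓
— 3 worlds.
For Diamond not p:
s: successors {x}; not p there: x:T. ✓
t: successors {u, y}; not p there: u:T, y:T. ✓
u: no successors, so Diamond not p fails. ✗
v: successors {x}; not p there: x:T. ✓
x: successors {u, y}; not p there: u:T, y:T. ✓
y: successors {y}; not p there: y:T. ✓
z: successors {x, y}; not p there: x:T, y:T. ✓
— 6 worlds.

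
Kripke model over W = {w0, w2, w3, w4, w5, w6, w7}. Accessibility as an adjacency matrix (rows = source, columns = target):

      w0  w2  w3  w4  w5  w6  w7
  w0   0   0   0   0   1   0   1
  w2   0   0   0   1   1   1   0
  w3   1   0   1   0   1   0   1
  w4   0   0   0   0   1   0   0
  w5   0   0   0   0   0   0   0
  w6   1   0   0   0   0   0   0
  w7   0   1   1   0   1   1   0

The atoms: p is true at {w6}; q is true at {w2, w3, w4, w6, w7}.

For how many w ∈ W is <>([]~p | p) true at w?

w0: successors {w5, w7}; []~p | p there: w5:T, w7:F. ✓
w2: successors {w4, w5, w6}; []~p | p there: w4:T, w5:T, w6:T. ✓
w3: successors {w0, w3, w5, w7}; []~p | p there: w0:T, w3:T, w5:T, w7:F. ✓
w4: successors {w5}; []~p | p there: w5:T. ✓
w5: no successors, so <>([]~p | p) fails. ✗
w6: successors {w0}; []~p | p there: w0:T. ✓
w7: successors {w2, w3, w5, w6}; []~p | p there: w2:F, w3:T, w5:T, w6:T. ✓
Satisfying worlds: {w0, w2, w3, w4, w6, w7}.

6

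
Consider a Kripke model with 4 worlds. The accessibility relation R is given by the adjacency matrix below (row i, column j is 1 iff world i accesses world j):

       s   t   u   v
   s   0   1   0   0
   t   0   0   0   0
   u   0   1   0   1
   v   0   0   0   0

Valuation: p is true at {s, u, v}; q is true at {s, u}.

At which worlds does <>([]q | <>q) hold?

s: successors {t}; []q | <>q there: t:T. ✓
t: no successors, so <>([]q | <>q) fails. ✗
u: successors {t, v}; []q | <>q there: t:T, v:T. ✓
v: no successors, so <>([]q | <>q) fails. ✗

{s, u}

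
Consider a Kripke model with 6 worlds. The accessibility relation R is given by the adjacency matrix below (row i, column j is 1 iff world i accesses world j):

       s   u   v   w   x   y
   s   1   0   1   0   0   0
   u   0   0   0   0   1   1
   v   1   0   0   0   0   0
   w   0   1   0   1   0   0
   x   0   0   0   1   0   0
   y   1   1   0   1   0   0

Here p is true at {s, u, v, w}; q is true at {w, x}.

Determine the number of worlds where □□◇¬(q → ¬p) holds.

0

s: successors {s, v}; □◇¬(q → ¬p) there: s:F, v:F. ✗
u: successors {x, y}; □◇¬(q → ¬p) there: x:T, y:F. ✗
v: successors {s}; □◇¬(q → ¬p) there: s:F. ✗
w: successors {u, w}; □◇¬(q → ¬p) there: u:T, w:F. ✗
x: successors {w}; □◇¬(q → ¬p) there: w:F. ✗
y: successors {s, u, w}; □◇¬(q → ¬p) there: s:F, u:T, w:F. ✗
Satisfying worlds: ∅.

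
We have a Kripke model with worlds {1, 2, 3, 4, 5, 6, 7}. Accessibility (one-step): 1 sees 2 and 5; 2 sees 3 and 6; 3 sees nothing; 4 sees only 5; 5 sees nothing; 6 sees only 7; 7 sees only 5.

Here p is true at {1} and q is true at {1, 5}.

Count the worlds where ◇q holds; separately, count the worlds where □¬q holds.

3 and 4

For ◇q:
1: successors {2, 5}; q there: 2:F, 5:T. ✓
2: successors {3, 6}; q there: 3:F, 6:F. ✗
3: no successors, so ◇q fails. ✗
4: successors {5}; q there: 5:T. ✓
5: no successors, so ◇q fails. ✗
6: successors {7}; q there: 7:F. ✗
7: successors {5}; q there: 5:T. ✓
— 3 worlds.
For □¬q:
1: successors {2, 5}; ¬q there: 2:T, 5:F. ✗
2: successors {3, 6}; ¬q there: 3:T, 6:T. ✓
3: no successors, so □¬q holds vacuously. ✓
4: successors {5}; ¬q there: 5:F. ✗
5: no successors, so □¬q holds vacuously. ✓
6: successors {7}; ¬q there: 7:T. ✓
7: successors {5}; ¬q there: 5:F. ✗
— 4 worlds.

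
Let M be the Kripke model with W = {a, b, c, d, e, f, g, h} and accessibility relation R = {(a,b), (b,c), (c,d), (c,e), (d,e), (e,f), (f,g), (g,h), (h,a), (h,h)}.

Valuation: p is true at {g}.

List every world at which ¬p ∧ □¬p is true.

a: ¬p is T, □¬p is T. ✓
b: ¬p is T, □¬p is T. ✓
c: ¬p is T, □¬p is T. ✓
d: ¬p is T, □¬p is T. ✓
e: ¬p is T, □¬p is T. ✓
f: ¬p is T, □¬p is F. ✗
g: ¬p is F, □¬p is T. ✗
h: ¬p is T, □¬p is T. ✓

{a, b, c, d, e, h}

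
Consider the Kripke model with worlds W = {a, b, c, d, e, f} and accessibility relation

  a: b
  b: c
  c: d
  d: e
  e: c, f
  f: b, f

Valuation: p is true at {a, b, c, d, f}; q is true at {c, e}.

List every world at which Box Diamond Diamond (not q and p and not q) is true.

{a, c, d, f}

a: successors {b}; Diamond Diamond (not q and p and not q) there: b:T. ✓
b: successors {c}; Diamond Diamond (not q and p and not q) there: c:F. ✗
c: successors {d}; Diamond Diamond (not q and p and not q) there: d:T. ✓
d: successors {e}; Diamond Diamond (not q and p and not q) there: e:T. ✓
e: successors {c, f}; Diamond Diamond (not q and p and not q) there: c:F, f:T. ✗
f: successors {b, f}; Diamond Diamond (not q and p and not q) there: b:T, f:T. ✓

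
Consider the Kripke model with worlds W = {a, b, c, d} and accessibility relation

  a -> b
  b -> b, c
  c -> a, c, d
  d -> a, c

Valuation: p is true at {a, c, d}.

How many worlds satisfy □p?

2

a: successors {b}; p there: b:F. ✗
b: successors {b, c}; p there: b:F, c:T. ✗
c: successors {a, c, d}; p there: a:T, c:T, d:T. ✓
d: successors {a, c}; p there: a:T, c:T. ✓
Satisfying worlds: {c, d}.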